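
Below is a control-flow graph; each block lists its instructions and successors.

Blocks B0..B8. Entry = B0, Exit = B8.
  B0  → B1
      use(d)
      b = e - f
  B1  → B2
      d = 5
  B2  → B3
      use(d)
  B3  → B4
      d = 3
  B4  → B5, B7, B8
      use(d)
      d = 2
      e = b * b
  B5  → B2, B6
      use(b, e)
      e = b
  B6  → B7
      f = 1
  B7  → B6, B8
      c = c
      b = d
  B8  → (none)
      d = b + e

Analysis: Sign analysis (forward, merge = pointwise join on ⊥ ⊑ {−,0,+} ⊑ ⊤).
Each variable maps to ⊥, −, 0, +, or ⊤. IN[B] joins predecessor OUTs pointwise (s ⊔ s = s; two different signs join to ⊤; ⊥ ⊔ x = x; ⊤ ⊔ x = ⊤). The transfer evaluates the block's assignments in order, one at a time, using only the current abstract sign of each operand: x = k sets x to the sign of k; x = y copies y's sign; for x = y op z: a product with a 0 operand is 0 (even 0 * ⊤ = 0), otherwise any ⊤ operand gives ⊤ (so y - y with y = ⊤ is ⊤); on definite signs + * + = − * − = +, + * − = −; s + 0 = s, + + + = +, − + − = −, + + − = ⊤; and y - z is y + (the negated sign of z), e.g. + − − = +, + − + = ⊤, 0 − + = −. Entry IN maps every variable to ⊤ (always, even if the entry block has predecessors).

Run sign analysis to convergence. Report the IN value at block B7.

Answer: {a: ⊤, b: ⊤, c: ⊤, d: +, e: ⊤, f: ⊤}

Derivation:
Fixpoint table:
  B0:   IN=(all ⊤)   OUT=(all ⊤)
  B1:   IN=(all ⊤)   OUT={d:+; rest ⊤}
  B2:   IN={d:+; rest ⊤}   OUT={d:+; rest ⊤}
  B3:   IN={d:+; rest ⊤}   OUT={d:+; rest ⊤}
  B4:   IN={d:+; rest ⊤}   OUT={d:+; rest ⊤}
  B5:   IN={d:+; rest ⊤}   OUT={d:+; rest ⊤}
  B6:   IN={d:+; rest ⊤}   OUT={d:+, f:+; rest ⊤}
  B7:   IN={d:+; rest ⊤}   OUT={b:+, d:+; rest ⊤}
  B8:   IN={d:+; rest ⊤}   OUT=(all ⊤)

Merge at B7: IN[B7] = OUT[B4] ⊔ OUT[B6] = {a: ⊤, b: ⊤, c: ⊤, d: +, e: ⊤, f: ⊤}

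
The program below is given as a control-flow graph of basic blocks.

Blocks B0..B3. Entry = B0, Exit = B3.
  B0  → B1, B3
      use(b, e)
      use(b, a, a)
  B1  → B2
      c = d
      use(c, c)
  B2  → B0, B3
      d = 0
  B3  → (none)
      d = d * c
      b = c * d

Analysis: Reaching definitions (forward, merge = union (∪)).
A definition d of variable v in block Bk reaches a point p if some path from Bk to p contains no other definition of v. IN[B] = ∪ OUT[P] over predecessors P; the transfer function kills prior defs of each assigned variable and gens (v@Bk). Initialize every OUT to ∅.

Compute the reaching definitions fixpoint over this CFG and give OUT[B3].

Answer: {b@B3, c@B1, d@B3}

Derivation:
Converged values:
  B0:   IN={c@B1, d@B2}   OUT={c@B1, d@B2}
  B1:   IN={c@B1, d@B2}   OUT={c@B1, d@B2}
  B2:   IN={c@B1, d@B2}   OUT={c@B1, d@B2}
  B3:   IN={c@B1, d@B2}   OUT={b@B3, c@B1, d@B3}

Merge at B3: IN[B3] = OUT[B0] ⊔ OUT[B2] = {c@B1, d@B2}
Applying B3's transfer function to that IN value gives OUT[B3] (row B3 above).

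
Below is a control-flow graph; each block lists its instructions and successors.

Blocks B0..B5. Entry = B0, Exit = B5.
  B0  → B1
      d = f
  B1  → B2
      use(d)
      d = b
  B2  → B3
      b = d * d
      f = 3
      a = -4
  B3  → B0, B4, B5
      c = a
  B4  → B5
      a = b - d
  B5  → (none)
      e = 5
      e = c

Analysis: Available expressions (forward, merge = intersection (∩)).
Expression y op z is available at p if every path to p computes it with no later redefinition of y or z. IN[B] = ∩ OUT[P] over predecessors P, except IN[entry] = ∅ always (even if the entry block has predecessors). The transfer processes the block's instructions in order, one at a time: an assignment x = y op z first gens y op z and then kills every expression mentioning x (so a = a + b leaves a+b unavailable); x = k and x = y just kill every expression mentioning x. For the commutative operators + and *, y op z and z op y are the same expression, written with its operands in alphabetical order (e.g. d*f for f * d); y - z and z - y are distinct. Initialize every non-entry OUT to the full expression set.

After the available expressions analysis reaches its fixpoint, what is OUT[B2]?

Per-block solution:
  B0:  IN={}  OUT={}
  B1:  IN={}  OUT={}
  B2:  IN={}  OUT={d*d}
  B3:  IN={d*d}  OUT={d*d}
  B4:  IN={d*d}  OUT={b-d, d*d}
  B5:  IN={d*d}  OUT={d*d}

Merge at B2: IN[B2] = OUT[B1] = {}
Applying B2's transfer function to that IN value gives OUT[B2] (row B2 above).

Answer: {d*d}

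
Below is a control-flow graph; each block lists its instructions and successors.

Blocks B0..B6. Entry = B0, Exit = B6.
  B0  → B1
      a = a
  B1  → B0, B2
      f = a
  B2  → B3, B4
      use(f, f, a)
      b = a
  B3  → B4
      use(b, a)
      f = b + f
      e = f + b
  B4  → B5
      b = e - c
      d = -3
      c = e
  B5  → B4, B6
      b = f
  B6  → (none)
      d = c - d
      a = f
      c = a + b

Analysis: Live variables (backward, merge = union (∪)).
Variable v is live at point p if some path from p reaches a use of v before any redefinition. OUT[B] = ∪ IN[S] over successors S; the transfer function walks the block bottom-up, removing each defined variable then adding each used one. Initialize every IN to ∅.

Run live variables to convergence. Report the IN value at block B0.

Answer: {a, c, e}

Trace:
Converged values:
  B0:  IN={a, c, e}  OUT={a, c, e}
  B1:  IN={a, c, e}  OUT={a, c, e, f}
  B2:  IN={a, c, e, f}  OUT={a, b, c, e, f}
  B3:  IN={a, b, c, f}  OUT={c, e, f}
  B4:  IN={c, e, f}  OUT={c, d, e, f}
  B5:  IN={c, d, e, f}  OUT={b, c, d, e, f}
  B6:  IN={b, c, d, f}  OUT={}

Merge at B0: OUT[B0] = IN[B1] = {a, c, e}
Applying B0's transfer function to that OUT value gives IN[B0] (row B0 above).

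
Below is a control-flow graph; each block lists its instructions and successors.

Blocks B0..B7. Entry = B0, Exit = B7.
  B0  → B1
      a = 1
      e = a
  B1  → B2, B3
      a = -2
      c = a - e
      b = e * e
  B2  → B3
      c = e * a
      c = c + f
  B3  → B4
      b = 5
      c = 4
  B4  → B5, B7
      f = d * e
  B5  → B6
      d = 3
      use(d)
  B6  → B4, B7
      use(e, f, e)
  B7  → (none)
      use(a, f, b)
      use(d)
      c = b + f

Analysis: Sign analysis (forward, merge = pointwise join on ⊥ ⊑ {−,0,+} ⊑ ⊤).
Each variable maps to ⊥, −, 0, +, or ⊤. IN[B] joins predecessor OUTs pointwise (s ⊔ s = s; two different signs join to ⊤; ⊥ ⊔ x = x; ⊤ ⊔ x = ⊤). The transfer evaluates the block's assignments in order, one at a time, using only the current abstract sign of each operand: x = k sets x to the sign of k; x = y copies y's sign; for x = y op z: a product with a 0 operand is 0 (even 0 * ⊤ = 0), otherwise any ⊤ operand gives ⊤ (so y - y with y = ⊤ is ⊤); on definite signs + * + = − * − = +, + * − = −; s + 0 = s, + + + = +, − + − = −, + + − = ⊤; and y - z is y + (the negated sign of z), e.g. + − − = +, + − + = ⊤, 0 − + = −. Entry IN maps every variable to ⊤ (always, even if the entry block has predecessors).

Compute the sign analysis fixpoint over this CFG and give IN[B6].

Answer: {a: -, b: +, c: +, d: +, e: +, f: ⊤}

Derivation:
Per-block solution:
  B0:   IN=(all ⊤)   OUT={a:+, e:+; rest ⊤}
  B1:   IN={a:+, e:+; rest ⊤}   OUT={a:-, b:+, c:-, e:+; rest ⊤}
  B2:   IN={a:-, b:+, c:-, e:+; rest ⊤}   OUT={a:-, b:+, e:+; rest ⊤}
  B3:   IN={a:-, b:+, e:+; rest ⊤}   OUT={a:-, b:+, c:+, e:+; rest ⊤}
  B4:   IN={a:-, b:+, c:+, e:+; rest ⊤}   OUT={a:-, b:+, c:+, e:+; rest ⊤}
  B5:   IN={a:-, b:+, c:+, e:+; rest ⊤}   OUT={a:-, b:+, c:+, d:+, e:+; rest ⊤}
  B6:   IN={a:-, b:+, c:+, d:+, e:+; rest ⊤}   OUT={a:-, b:+, c:+, d:+, e:+; rest ⊤}
  B7:   IN={a:-, b:+, c:+, e:+; rest ⊤}   OUT={a:-, b:+, e:+; rest ⊤}

Merge at B6: IN[B6] = OUT[B5] = {a: -, b: +, c: +, d: +, e: +, f: ⊤}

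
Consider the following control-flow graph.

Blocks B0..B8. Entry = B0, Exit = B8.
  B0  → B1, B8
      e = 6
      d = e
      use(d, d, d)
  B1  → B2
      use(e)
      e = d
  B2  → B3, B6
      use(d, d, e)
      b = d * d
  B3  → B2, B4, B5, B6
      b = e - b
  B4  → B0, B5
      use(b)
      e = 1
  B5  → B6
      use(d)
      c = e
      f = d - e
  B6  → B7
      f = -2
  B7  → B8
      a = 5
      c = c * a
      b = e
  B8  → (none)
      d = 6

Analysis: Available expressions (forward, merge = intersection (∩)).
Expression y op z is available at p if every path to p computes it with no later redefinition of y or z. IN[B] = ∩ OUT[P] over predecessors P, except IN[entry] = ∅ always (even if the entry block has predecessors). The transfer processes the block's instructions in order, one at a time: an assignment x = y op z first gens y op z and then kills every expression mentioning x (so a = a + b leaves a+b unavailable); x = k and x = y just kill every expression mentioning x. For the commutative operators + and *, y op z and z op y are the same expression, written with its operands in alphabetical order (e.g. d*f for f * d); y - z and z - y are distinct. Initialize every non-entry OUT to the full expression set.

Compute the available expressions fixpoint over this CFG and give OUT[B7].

Answer: {d*d}

Trace:
Converged values:
  B0:   IN={}   OUT={}
  B1:   IN={}   OUT={}
  B2:   IN={}   OUT={d*d}
  B3:   IN={d*d}   OUT={d*d}
  B4:   IN={d*d}   OUT={d*d}
  B5:   IN={d*d}   OUT={d*d, d-e}
  B6:   IN={d*d}   OUT={d*d}
  B7:   IN={d*d}   OUT={d*d}
  B8:   IN={}   OUT={}

Merge at B7: IN[B7] = OUT[B6] = {d*d}
Applying B7's transfer function to that IN value gives OUT[B7] (row B7 above).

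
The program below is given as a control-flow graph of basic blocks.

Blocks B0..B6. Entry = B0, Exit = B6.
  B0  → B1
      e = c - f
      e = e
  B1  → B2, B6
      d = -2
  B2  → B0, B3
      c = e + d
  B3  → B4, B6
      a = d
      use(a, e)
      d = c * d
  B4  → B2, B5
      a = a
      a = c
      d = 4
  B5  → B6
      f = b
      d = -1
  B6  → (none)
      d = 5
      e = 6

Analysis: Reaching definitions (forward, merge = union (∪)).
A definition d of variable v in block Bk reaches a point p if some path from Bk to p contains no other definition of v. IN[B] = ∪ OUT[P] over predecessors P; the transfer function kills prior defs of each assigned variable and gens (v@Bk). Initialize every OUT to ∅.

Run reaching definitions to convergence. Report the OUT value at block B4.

Answer: {a@B4, c@B2, d@B4, e@B0}

Working:
Per-block solution:
  B0: | IN={a@B4, c@B2, d@B1, d@B4, e@B0} | OUT={a@B4, c@B2, d@B1, d@B4, e@B0}
  B1: | IN={a@B4, c@B2, d@B1, d@B4, e@B0} | OUT={a@B4, c@B2, d@B1, e@B0}
  B2: | IN={a@B4, c@B2, d@B1, d@B4, e@B0} | OUT={a@B4, c@B2, d@B1, d@B4, e@B0}
  B3: | IN={a@B4, c@B2, d@B1, d@B4, e@B0} | OUT={a@B3, c@B2, d@B3, e@B0}
  B4: | IN={a@B3, c@B2, d@B3, e@B0} | OUT={a@B4, c@B2, d@B4, e@B0}
  B5: | IN={a@B4, c@B2, d@B4, e@B0} | OUT={a@B4, c@B2, d@B5, e@B0, f@B5}
  B6: | IN={a@B3, a@B4, c@B2, d@B1, d@B3, d@B5, e@B0, f@B5} | OUT={a@B3, a@B4, c@B2, d@B6, e@B6, f@B5}

Merge at B4: IN[B4] = OUT[B3] = {a@B3, c@B2, d@B3, e@B0}
Applying B4's transfer function to that IN value gives OUT[B4] (row B4 above).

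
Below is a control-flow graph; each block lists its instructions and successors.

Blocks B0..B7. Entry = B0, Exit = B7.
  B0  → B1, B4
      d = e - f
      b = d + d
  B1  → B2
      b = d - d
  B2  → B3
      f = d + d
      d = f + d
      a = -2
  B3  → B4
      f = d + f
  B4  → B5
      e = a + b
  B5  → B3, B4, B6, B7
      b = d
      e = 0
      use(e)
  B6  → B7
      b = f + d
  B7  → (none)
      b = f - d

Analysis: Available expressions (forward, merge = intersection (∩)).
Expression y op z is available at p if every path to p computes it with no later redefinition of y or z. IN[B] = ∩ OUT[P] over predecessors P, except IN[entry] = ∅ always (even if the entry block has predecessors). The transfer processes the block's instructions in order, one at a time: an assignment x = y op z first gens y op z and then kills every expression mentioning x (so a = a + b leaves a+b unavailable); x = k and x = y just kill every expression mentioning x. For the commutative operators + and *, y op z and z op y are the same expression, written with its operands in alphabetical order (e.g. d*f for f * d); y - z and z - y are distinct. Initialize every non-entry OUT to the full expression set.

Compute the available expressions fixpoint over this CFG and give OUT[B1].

Converged values:
  B0:   IN={}   OUT={d+d, e-f}
  B1:   IN={d+d, e-f}   OUT={d+d, d-d, e-f}
  B2:   IN={d+d, d-d, e-f}   OUT={}
  B3:   IN={}   OUT={}
  B4:   IN={}   OUT={a+b}
  B5:   IN={a+b}   OUT={}
  B6:   IN={}   OUT={d+f}
  B7:   IN={}   OUT={f-d}

Merge at B1: IN[B1] = OUT[B0] = {d+d, e-f}
Applying B1's transfer function to that IN value gives OUT[B1] (row B1 above).

Answer: {d+d, d-d, e-f}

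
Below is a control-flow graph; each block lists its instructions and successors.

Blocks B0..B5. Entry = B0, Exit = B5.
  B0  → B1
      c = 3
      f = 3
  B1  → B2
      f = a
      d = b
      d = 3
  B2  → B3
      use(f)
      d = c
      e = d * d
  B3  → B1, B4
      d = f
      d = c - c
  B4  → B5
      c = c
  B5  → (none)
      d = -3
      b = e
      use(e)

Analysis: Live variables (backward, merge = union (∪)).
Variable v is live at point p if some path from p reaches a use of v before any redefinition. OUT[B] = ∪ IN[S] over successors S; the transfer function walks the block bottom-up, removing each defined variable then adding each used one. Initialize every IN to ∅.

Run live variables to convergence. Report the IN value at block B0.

Answer: {a, b}

Working:
Converged values:
  B0:   IN={a, b}   OUT={a, b, c}
  B1:   IN={a, b, c}   OUT={a, b, c, f}
  B2:   IN={a, b, c, f}   OUT={a, b, c, e, f}
  B3:   IN={a, b, c, e, f}   OUT={a, b, c, e}
  B4:   IN={c, e}   OUT={e}
  B5:   IN={e}   OUT={}

Merge at B0: OUT[B0] = IN[B1] = {a, b, c}
Applying B0's transfer function to that OUT value gives IN[B0] (row B0 above).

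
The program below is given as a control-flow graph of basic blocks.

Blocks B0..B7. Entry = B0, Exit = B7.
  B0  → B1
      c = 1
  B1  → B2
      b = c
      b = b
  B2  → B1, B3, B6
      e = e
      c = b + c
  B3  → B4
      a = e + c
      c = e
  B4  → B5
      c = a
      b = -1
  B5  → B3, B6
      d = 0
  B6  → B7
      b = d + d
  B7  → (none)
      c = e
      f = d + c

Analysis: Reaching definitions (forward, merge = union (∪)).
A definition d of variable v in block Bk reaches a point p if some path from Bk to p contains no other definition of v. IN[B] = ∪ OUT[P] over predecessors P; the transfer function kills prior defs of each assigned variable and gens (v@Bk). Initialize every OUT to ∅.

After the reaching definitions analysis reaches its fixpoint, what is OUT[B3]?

Converged values:
  B0:  IN={}  OUT={c@B0}
  B1:  IN={b@B1, c@B0, c@B2, e@B2}  OUT={b@B1, c@B0, c@B2, e@B2}
  B2:  IN={b@B1, c@B0, c@B2, e@B2}  OUT={b@B1, c@B2, e@B2}
  B3:  IN={a@B3, b@B1, b@B4, c@B2, c@B4, d@B5, e@B2}  OUT={a@B3, b@B1, b@B4, c@B3, d@B5, e@B2}
  B4:  IN={a@B3, b@B1, b@B4, c@B3, d@B5, e@B2}  OUT={a@B3, b@B4, c@B4, d@B5, e@B2}
  B5:  IN={a@B3, b@B4, c@B4, d@B5, e@B2}  OUT={a@B3, b@B4, c@B4, d@B5, e@B2}
  B6:  IN={a@B3, b@B1, b@B4, c@B2, c@B4, d@B5, e@B2}  OUT={a@B3, b@B6, c@B2, c@B4, d@B5, e@B2}
  B7:  IN={a@B3, b@B6, c@B2, c@B4, d@B5, e@B2}  OUT={a@B3, b@B6, c@B7, d@B5, e@B2, f@B7}

Merge at B3: IN[B3] = OUT[B2] ⊔ OUT[B5] = {a@B3, b@B1, b@B4, c@B2, c@B4, d@B5, e@B2}
Applying B3's transfer function to that IN value gives OUT[B3] (row B3 above).

Answer: {a@B3, b@B1, b@B4, c@B3, d@B5, e@B2}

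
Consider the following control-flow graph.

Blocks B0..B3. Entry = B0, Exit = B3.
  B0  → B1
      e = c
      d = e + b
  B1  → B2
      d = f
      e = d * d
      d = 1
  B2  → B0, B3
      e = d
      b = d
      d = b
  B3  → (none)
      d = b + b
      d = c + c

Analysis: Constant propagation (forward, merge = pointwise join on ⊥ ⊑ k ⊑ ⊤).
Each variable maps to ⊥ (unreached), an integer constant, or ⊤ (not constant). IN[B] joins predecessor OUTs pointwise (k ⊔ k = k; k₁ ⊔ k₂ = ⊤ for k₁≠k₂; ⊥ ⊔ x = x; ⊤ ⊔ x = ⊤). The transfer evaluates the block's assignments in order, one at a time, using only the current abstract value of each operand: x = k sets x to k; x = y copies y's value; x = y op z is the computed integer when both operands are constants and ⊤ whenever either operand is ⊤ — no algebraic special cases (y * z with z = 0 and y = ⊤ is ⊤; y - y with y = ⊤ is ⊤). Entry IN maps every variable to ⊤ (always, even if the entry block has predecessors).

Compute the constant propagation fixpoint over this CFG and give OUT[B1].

Converged values:
  B0: | IN=(all ⊤) | OUT=(all ⊤)
  B1: | IN=(all ⊤) | OUT={d:1; rest ⊤}
  B2: | IN={d:1; rest ⊤} | OUT={b:1, d:1, e:1; rest ⊤}
  B3: | IN={b:1, d:1, e:1; rest ⊤} | OUT={b:1, e:1; rest ⊤}

Merge at B1: IN[B1] = OUT[B0] = {a: ⊤, b: ⊤, c: ⊤, d: ⊤, e: ⊤, f: ⊤}
Applying B1's transfer function to that IN value gives OUT[B1] (row B1 above).

Answer: {a: ⊤, b: ⊤, c: ⊤, d: 1, e: ⊤, f: ⊤}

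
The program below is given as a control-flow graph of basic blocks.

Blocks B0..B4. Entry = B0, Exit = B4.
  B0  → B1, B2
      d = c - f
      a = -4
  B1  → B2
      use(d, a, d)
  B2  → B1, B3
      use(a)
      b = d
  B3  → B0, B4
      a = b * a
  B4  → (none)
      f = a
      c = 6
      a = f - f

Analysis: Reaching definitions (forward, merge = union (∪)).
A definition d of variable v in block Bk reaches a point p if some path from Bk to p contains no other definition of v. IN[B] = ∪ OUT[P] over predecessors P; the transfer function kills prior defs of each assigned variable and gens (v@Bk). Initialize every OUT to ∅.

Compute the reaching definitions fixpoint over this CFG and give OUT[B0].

Per-block solution:
  B0:  IN={a@B3, b@B2, d@B0}  OUT={a@B0, b@B2, d@B0}
  B1:  IN={a@B0, b@B2, d@B0}  OUT={a@B0, b@B2, d@B0}
  B2:  IN={a@B0, b@B2, d@B0}  OUT={a@B0, b@B2, d@B0}
  B3:  IN={a@B0, b@B2, d@B0}  OUT={a@B3, b@B2, d@B0}
  B4:  IN={a@B3, b@B2, d@B0}  OUT={a@B4, b@B2, c@B4, d@B0, f@B4}

Merge at B0 (entry node, so the boundary value {} is joined with the incoming edge(s)): IN[B0] = {} ⊔ OUT[B3] = {a@B3, b@B2, d@B0}
Applying B0's transfer function to that IN value gives OUT[B0] (row B0 above).

Answer: {a@B0, b@B2, d@B0}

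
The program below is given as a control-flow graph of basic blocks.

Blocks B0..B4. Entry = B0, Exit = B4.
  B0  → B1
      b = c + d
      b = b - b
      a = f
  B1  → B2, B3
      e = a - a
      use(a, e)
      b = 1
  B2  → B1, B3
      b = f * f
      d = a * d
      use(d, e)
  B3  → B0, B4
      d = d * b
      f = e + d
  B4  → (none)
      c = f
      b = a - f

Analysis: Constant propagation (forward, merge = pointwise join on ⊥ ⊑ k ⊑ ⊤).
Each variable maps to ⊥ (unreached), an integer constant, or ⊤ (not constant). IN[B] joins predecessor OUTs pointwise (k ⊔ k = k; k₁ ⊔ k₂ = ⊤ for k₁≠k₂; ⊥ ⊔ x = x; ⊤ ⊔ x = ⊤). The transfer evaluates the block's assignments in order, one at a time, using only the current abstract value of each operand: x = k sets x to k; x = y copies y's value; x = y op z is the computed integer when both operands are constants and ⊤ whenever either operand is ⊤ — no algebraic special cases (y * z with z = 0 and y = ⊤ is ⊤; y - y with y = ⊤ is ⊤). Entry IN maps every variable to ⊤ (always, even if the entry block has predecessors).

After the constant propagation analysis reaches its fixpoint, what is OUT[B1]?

Fixpoint table:
  B0:  IN=(all ⊤)  OUT=(all ⊤)
  B1:  IN=(all ⊤)  OUT={b:1; rest ⊤}
  B2:  IN={b:1; rest ⊤}  OUT=(all ⊤)
  B3:  IN=(all ⊤)  OUT=(all ⊤)
  B4:  IN=(all ⊤)  OUT=(all ⊤)

Merge at B1: IN[B1] = OUT[B0] ⊔ OUT[B2] = {a: ⊤, b: ⊤, c: ⊤, d: ⊤, e: ⊤, f: ⊤}
Applying B1's transfer function to that IN value gives OUT[B1] (row B1 above).

Answer: {a: ⊤, b: 1, c: ⊤, d: ⊤, e: ⊤, f: ⊤}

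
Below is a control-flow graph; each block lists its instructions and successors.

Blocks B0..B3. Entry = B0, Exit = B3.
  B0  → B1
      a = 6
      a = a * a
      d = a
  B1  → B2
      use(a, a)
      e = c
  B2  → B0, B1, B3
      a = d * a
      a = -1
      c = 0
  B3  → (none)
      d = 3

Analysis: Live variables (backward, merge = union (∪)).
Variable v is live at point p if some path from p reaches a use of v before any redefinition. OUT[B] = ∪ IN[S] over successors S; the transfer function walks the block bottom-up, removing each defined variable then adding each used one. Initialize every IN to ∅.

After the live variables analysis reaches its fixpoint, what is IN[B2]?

Answer: {a, d}

Trace:
Per-block solution:
  B0:   IN={c}   OUT={a, c, d}
  B1:   IN={a, c, d}   OUT={a, d}
  B2:   IN={a, d}   OUT={a, c, d}
  B3:   IN={}   OUT={}

Merge at B2: OUT[B2] = IN[B0] ⊔ IN[B1] ⊔ IN[B3] = {a, c, d}
Applying B2's transfer function to that OUT value gives IN[B2] (row B2 above).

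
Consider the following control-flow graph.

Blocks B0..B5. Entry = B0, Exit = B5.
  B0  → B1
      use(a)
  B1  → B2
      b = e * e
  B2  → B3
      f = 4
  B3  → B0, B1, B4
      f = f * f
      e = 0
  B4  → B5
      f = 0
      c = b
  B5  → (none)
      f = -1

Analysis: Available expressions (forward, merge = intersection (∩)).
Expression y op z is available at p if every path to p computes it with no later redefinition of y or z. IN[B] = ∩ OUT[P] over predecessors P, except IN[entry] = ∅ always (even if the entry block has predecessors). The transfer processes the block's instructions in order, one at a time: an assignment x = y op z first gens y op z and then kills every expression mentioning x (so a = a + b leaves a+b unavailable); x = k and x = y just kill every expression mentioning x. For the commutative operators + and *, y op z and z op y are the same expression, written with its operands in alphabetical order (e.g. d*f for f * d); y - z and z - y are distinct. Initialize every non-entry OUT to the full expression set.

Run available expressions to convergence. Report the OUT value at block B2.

Answer: {e*e}

Derivation:
Per-block solution:
  B0: | IN={} | OUT={}
  B1: | IN={} | OUT={e*e}
  B2: | IN={e*e} | OUT={e*e}
  B3: | IN={e*e} | OUT={}
  B4: | IN={} | OUT={}
  B5: | IN={} | OUT={}

Merge at B2: IN[B2] = OUT[B1] = {e*e}
Applying B2's transfer function to that IN value gives OUT[B2] (row B2 above).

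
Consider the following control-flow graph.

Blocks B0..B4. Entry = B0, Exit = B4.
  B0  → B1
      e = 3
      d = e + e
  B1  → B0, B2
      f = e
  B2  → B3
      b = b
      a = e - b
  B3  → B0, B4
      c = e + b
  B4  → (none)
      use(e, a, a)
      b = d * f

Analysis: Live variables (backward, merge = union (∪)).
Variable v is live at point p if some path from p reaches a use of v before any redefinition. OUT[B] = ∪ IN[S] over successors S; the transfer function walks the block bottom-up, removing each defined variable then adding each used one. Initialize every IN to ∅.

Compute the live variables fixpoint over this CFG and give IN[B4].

Fixpoint table:
  B0:   IN={b}   OUT={b, d, e}
  B1:   IN={b, d, e}   OUT={b, d, e, f}
  B2:   IN={b, d, e, f}   OUT={a, b, d, e, f}
  B3:   IN={a, b, d, e, f}   OUT={a, b, d, e, f}
  B4:   IN={a, d, e, f}   OUT={}

B4 is the boundary node: OUT[B4] = {}
Applying B4's transfer function to that OUT value gives IN[B4] (row B4 above).

Answer: {a, d, e, f}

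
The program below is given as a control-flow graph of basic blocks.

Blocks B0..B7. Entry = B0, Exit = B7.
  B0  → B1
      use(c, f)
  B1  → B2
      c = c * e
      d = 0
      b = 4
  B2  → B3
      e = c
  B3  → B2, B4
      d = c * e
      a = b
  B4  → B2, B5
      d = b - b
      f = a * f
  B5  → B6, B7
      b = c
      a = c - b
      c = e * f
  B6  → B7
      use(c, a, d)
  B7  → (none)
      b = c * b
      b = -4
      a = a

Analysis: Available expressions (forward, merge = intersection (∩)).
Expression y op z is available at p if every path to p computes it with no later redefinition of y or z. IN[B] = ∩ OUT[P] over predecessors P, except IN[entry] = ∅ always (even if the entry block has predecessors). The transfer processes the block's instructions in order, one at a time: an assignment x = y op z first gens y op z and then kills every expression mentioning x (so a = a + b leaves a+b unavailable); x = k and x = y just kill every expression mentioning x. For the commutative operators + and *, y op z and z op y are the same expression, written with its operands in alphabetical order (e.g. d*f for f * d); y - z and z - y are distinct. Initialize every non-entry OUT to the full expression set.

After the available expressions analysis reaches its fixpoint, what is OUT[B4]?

Answer: {b-b, c*e}

Derivation:
Per-block solution:
  B0: | IN={} | OUT={}
  B1: | IN={} | OUT={}
  B2: | IN={} | OUT={}
  B3: | IN={} | OUT={c*e}
  B4: | IN={c*e} | OUT={b-b, c*e}
  B5: | IN={b-b, c*e} | OUT={e*f}
  B6: | IN={e*f} | OUT={e*f}
  B7: | IN={e*f} | OUT={e*f}

Merge at B4: IN[B4] = OUT[B3] = {c*e}
Applying B4's transfer function to that IN value gives OUT[B4] (row B4 above).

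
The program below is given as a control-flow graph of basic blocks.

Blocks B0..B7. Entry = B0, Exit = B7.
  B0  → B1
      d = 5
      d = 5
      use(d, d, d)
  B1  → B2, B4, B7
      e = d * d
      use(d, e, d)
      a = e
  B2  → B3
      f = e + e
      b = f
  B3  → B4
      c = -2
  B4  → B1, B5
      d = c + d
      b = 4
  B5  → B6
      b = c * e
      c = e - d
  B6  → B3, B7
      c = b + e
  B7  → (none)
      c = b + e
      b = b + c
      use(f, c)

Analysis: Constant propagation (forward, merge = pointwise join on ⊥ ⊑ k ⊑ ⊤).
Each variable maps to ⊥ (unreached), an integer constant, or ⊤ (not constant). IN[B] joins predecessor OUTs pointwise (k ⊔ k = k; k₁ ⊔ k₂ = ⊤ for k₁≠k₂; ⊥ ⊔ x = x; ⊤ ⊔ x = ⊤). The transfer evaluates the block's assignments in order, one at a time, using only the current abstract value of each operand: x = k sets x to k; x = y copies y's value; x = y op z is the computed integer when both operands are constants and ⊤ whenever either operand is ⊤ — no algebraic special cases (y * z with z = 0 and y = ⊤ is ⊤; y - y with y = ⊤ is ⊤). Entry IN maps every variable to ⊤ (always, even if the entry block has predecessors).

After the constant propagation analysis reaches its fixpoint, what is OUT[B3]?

Answer: {a: ⊤, b: ⊤, c: -2, d: ⊤, e: ⊤, f: ⊤}

Trace:
Converged values:
  B0:   IN=(all ⊤)   OUT={d:5; rest ⊤}
  B1:   IN=(all ⊤)   OUT=(all ⊤)
  B2:   IN=(all ⊤)   OUT=(all ⊤)
  B3:   IN=(all ⊤)   OUT={c:-2; rest ⊤}
  B4:   IN=(all ⊤)   OUT={b:4; rest ⊤}
  B5:   IN={b:4; rest ⊤}   OUT=(all ⊤)
  B6:   IN=(all ⊤)   OUT=(all ⊤)
  B7:   IN=(all ⊤)   OUT=(all ⊤)

Merge at B3: IN[B3] = OUT[B2] ⊔ OUT[B6] = {a: ⊤, b: ⊤, c: ⊤, d: ⊤, e: ⊤, f: ⊤}
Applying B3's transfer function to that IN value gives OUT[B3] (row B3 above).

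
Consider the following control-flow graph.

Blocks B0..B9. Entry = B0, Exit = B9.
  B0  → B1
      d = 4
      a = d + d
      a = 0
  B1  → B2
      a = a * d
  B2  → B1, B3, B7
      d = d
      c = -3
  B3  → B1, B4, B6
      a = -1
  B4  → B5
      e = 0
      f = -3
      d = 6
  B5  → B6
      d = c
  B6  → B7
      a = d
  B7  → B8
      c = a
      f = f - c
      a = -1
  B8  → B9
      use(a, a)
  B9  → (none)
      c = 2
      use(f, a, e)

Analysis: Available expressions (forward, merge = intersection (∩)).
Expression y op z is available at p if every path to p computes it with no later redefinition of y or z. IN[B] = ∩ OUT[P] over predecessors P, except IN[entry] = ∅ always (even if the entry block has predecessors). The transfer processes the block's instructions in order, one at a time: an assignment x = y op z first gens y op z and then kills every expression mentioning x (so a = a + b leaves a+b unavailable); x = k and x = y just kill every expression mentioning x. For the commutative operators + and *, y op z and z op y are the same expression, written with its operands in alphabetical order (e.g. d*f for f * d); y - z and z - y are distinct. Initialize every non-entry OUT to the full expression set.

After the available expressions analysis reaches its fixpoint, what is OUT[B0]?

Fixpoint table:
  B0: | IN={} | OUT={d+d}
  B1: | IN={} | OUT={}
  B2: | IN={} | OUT={}
  B3: | IN={} | OUT={}
  B4: | IN={} | OUT={}
  B5: | IN={} | OUT={}
  B6: | IN={} | OUT={}
  B7: | IN={} | OUT={}
  B8: | IN={} | OUT={}
  B9: | IN={} | OUT={}

B0 is the boundary node: IN[B0] = {}
Applying B0's transfer function to that IN value gives OUT[B0] (row B0 above).

Answer: {d+d}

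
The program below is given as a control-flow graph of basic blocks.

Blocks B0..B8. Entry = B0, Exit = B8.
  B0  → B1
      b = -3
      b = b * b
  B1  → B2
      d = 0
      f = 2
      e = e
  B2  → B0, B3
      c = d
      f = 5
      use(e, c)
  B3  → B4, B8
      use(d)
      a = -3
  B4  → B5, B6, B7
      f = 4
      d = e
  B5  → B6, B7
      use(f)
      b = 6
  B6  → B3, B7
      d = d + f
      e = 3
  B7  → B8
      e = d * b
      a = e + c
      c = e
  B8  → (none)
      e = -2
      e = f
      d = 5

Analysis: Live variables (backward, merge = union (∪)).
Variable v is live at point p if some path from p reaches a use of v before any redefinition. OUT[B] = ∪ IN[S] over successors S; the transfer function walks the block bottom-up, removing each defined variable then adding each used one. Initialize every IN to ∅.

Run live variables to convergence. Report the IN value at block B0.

Answer: {e}

Working:
Fixpoint table:
  B0:  IN={e}  OUT={b, e}
  B1:  IN={b, e}  OUT={b, d, e}
  B2:  IN={b, d, e}  OUT={b, c, d, e, f}
  B3:  IN={b, c, d, e, f}  OUT={b, c, e, f}
  B4:  IN={b, c, e}  OUT={b, c, d, f}
  B5:  IN={c, d, f}  OUT={b, c, d, f}
  B6:  IN={b, c, d, f}  OUT={b, c, d, e, f}
  B7:  IN={b, c, d, f}  OUT={f}
  B8:  IN={f}  OUT={}

Merge at B0: OUT[B0] = IN[B1] = {b, e}
Applying B0's transfer function to that OUT value gives IN[B0] (row B0 above).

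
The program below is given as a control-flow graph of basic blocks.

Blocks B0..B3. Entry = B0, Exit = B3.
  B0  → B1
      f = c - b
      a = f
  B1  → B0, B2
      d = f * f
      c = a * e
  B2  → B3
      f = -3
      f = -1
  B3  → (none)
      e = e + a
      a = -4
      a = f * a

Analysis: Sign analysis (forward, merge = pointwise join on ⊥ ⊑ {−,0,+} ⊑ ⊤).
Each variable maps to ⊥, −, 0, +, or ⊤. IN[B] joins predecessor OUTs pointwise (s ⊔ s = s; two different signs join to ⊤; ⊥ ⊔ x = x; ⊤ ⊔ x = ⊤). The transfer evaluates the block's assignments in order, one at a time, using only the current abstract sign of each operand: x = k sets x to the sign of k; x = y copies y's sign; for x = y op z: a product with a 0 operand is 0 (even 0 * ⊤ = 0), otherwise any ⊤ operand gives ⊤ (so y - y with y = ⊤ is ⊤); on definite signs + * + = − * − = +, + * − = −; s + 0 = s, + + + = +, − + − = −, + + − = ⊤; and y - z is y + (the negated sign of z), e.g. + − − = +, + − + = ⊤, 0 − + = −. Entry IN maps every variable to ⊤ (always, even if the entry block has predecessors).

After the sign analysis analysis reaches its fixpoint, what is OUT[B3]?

Answer: {a: +, b: ⊤, c: ⊤, d: ⊤, e: ⊤, f: -}

Derivation:
Converged values:
  B0:  IN=(all ⊤)  OUT=(all ⊤)
  B1:  IN=(all ⊤)  OUT=(all ⊤)
  B2:  IN=(all ⊤)  OUT={f:-; rest ⊤}
  B3:  IN={f:-; rest ⊤}  OUT={a:+, f:-; rest ⊤}

Merge at B3: IN[B3] = OUT[B2] = {a: ⊤, b: ⊤, c: ⊤, d: ⊤, e: ⊤, f: -}
Applying B3's transfer function to that IN value gives OUT[B3] (row B3 above).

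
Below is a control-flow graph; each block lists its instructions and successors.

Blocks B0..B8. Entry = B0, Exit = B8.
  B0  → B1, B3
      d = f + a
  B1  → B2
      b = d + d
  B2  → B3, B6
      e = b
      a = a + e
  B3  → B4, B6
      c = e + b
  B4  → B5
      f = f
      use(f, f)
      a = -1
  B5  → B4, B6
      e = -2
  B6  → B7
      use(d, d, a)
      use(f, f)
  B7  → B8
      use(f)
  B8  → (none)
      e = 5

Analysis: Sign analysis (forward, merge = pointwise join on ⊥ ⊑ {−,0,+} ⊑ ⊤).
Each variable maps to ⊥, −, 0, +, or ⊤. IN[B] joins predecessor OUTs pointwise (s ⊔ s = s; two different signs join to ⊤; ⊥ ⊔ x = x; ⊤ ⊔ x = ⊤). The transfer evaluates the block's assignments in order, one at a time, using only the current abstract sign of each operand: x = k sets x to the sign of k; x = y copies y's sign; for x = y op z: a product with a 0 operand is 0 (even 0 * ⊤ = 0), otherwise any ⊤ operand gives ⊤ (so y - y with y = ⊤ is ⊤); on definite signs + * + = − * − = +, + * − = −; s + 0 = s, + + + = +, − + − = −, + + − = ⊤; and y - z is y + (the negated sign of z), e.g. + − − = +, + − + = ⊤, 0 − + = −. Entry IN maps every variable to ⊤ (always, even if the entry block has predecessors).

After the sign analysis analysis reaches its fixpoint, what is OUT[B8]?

Per-block solution:
  B0:  IN=(all ⊤)  OUT=(all ⊤)
  B1:  IN=(all ⊤)  OUT=(all ⊤)
  B2:  IN=(all ⊤)  OUT=(all ⊤)
  B3:  IN=(all ⊤)  OUT=(all ⊤)
  B4:  IN=(all ⊤)  OUT={a:-; rest ⊤}
  B5:  IN={a:-; rest ⊤}  OUT={a:-, e:-; rest ⊤}
  B6:  IN=(all ⊤)  OUT=(all ⊤)
  B7:  IN=(all ⊤)  OUT=(all ⊤)
  B8:  IN=(all ⊤)  OUT={e:+; rest ⊤}

Merge at B8: IN[B8] = OUT[B7] = {a: ⊤, b: ⊤, c: ⊤, d: ⊤, e: ⊤, f: ⊤}
Applying B8's transfer function to that IN value gives OUT[B8] (row B8 above).

Answer: {a: ⊤, b: ⊤, c: ⊤, d: ⊤, e: +, f: ⊤}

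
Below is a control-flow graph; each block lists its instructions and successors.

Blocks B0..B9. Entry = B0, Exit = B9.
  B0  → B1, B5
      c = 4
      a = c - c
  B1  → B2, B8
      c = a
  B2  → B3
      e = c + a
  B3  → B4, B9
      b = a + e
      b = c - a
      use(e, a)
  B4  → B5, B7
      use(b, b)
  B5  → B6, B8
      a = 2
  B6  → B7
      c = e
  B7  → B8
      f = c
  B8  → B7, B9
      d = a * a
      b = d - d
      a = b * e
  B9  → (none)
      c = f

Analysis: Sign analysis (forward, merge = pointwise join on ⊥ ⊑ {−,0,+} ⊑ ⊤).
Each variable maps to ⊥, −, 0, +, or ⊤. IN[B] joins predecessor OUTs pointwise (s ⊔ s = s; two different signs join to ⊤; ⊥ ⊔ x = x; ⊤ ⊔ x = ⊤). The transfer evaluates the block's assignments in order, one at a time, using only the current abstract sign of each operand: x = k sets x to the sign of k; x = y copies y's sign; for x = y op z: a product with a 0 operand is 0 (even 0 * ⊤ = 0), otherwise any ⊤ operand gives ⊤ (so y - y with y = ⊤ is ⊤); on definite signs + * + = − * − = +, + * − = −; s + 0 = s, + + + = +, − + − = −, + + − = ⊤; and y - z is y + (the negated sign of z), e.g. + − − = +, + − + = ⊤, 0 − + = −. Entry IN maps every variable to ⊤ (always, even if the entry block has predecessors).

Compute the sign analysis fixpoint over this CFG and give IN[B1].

Answer: {a: ⊤, b: ⊤, c: +, d: ⊤, e: ⊤, f: ⊤}

Trace:
Fixpoint table:
  B0:   IN=(all ⊤)   OUT={c:+; rest ⊤}
  B1:   IN={c:+; rest ⊤}   OUT=(all ⊤)
  B2:   IN=(all ⊤)   OUT=(all ⊤)
  B3:   IN=(all ⊤)   OUT=(all ⊤)
  B4:   IN=(all ⊤)   OUT=(all ⊤)
  B5:   IN=(all ⊤)   OUT={a:+; rest ⊤}
  B6:   IN={a:+; rest ⊤}   OUT={a:+; rest ⊤}
  B7:   IN=(all ⊤)   OUT=(all ⊤)
  B8:   IN=(all ⊤)   OUT=(all ⊤)
  B9:   IN=(all ⊤)   OUT=(all ⊤)

Merge at B1: IN[B1] = OUT[B0] = {a: ⊤, b: ⊤, c: +, d: ⊤, e: ⊤, f: ⊤}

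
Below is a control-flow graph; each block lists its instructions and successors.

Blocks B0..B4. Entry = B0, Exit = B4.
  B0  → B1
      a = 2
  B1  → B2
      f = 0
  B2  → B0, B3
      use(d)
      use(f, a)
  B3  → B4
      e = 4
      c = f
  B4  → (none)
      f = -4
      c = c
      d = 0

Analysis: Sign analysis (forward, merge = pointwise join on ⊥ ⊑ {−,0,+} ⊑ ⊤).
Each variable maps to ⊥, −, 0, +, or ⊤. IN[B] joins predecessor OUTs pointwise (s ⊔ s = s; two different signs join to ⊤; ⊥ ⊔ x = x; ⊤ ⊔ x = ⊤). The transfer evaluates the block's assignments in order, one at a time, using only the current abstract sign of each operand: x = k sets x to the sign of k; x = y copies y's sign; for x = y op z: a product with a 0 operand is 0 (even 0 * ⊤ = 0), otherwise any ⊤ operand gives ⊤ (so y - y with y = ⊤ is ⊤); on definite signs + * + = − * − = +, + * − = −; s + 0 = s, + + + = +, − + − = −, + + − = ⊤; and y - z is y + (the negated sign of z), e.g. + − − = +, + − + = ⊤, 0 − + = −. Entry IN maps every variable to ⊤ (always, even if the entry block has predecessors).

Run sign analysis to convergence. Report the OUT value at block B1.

Answer: {a: +, b: ⊤, c: ⊤, d: ⊤, e: ⊤, f: 0}

Derivation:
Converged values:
  B0: | IN=(all ⊤) | OUT={a:+; rest ⊤}
  B1: | IN={a:+; rest ⊤} | OUT={a:+, f:0; rest ⊤}
  B2: | IN={a:+, f:0; rest ⊤} | OUT={a:+, f:0; rest ⊤}
  B3: | IN={a:+, f:0; rest ⊤} | OUT={a:+, c:0, e:+, f:0; rest ⊤}
  B4: | IN={a:+, c:0, e:+, f:0; rest ⊤} | OUT={a:+, c:0, d:0, e:+, f:-; rest ⊤}

Merge at B1: IN[B1] = OUT[B0] = {a: +, b: ⊤, c: ⊤, d: ⊤, e: ⊤, f: ⊤}
Applying B1's transfer function to that IN value gives OUT[B1] (row B1 above).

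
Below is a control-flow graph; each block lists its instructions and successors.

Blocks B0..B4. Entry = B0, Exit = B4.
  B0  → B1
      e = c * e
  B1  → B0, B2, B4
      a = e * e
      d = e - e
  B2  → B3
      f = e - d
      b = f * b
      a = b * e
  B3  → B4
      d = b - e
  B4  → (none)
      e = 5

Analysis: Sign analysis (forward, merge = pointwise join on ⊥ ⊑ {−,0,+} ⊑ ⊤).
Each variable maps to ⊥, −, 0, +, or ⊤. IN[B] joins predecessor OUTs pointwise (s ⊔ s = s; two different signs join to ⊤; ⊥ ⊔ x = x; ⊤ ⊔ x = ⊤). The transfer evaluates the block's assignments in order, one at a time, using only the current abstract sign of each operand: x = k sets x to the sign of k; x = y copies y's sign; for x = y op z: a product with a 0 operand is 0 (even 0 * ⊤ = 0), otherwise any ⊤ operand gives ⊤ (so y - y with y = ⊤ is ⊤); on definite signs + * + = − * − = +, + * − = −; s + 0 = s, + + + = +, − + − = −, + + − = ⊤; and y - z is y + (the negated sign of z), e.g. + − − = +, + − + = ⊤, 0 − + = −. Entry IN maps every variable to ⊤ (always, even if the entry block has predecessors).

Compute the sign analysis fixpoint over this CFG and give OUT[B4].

Converged values:
  B0: | IN=(all ⊤) | OUT=(all ⊤)
  B1: | IN=(all ⊤) | OUT=(all ⊤)
  B2: | IN=(all ⊤) | OUT=(all ⊤)
  B3: | IN=(all ⊤) | OUT=(all ⊤)
  B4: | IN=(all ⊤) | OUT={e:+; rest ⊤}

Merge at B4: IN[B4] = OUT[B1] ⊔ OUT[B3] = {a: ⊤, b: ⊤, c: ⊤, d: ⊤, e: ⊤, f: ⊤}
Applying B4's transfer function to that IN value gives OUT[B4] (row B4 above).

Answer: {a: ⊤, b: ⊤, c: ⊤, d: ⊤, e: +, f: ⊤}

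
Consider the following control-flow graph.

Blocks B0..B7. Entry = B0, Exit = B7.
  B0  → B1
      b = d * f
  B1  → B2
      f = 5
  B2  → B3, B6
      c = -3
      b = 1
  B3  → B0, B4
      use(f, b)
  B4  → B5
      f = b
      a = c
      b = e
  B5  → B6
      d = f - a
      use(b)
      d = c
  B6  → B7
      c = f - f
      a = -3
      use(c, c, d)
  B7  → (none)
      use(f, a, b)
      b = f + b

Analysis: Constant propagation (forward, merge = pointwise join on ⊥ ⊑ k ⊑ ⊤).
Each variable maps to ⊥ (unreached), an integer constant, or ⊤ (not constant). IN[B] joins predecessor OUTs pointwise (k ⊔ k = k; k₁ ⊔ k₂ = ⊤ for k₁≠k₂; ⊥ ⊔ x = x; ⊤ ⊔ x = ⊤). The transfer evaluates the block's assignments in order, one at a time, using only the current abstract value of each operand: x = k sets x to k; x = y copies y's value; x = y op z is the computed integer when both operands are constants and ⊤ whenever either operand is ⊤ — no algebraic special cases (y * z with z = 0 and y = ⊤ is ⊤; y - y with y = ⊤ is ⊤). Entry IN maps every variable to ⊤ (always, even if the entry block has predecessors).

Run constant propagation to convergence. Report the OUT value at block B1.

Answer: {a: ⊤, b: ⊤, c: ⊤, d: ⊤, e: ⊤, f: 5}

Trace:
Fixpoint table:
  B0: | IN=(all ⊤) | OUT=(all ⊤)
  B1: | IN=(all ⊤) | OUT={f:5; rest ⊤}
  B2: | IN={f:5; rest ⊤} | OUT={b:1, c:-3, f:5; rest ⊤}
  B3: | IN={b:1, c:-3, f:5; rest ⊤} | OUT={b:1, c:-3, f:5; rest ⊤}
  B4: | IN={b:1, c:-3, f:5; rest ⊤} | OUT={a:-3, c:-3, f:1; rest ⊤}
  B5: | IN={a:-3, c:-3, f:1; rest ⊤} | OUT={a:-3, c:-3, d:-3, f:1; rest ⊤}
  B6: | IN={c:-3; rest ⊤} | OUT={a:-3; rest ⊤}
  B7: | IN={a:-3; rest ⊤} | OUT={a:-3; rest ⊤}

Merge at B1: IN[B1] = OUT[B0] = {a: ⊤, b: ⊤, c: ⊤, d: ⊤, e: ⊤, f: ⊤}
Applying B1's transfer function to that IN value gives OUT[B1] (row B1 above).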